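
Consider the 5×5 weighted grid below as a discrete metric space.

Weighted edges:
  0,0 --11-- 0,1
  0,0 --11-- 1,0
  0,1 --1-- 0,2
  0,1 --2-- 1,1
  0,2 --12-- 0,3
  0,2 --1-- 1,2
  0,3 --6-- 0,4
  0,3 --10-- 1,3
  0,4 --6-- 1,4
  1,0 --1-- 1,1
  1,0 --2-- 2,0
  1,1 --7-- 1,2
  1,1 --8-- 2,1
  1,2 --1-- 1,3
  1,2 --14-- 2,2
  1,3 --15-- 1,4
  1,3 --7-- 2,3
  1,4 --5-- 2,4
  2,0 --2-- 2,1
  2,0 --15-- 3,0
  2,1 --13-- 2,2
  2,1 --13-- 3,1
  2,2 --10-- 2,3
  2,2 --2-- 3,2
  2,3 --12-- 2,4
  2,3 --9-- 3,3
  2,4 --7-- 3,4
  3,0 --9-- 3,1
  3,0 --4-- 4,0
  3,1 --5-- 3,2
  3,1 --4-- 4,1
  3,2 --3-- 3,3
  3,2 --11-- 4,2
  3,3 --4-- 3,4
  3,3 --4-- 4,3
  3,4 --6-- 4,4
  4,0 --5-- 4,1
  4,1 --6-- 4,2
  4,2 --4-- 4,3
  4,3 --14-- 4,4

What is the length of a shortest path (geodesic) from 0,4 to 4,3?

Shortest path: 0,4 → 1,4 → 2,4 → 3,4 → 3,3 → 4,3, total weight = 26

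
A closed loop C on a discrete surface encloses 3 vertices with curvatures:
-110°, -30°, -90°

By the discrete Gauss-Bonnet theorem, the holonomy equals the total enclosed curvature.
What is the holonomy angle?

Holonomy = total enclosed curvature = (-110°) + (-30°) + (-90°) = -230°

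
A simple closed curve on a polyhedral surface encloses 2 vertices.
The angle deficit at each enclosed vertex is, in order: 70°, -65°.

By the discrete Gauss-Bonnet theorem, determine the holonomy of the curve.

Holonomy = total enclosed curvature = 70° + (-65°) = 5°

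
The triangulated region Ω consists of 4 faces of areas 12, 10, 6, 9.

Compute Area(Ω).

12 + 10 + 6 + 9 = 37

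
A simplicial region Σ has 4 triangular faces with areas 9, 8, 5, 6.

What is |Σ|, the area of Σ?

9 + 8 + 5 + 6 = 28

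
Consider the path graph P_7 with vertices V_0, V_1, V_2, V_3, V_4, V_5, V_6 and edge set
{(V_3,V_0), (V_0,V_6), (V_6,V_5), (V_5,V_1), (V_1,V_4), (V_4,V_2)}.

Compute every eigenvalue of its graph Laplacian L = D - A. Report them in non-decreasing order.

The path graph P_n has Laplacian eigenvalues λ_k = 2 − 2cos(kπ/n), k = 0, 1, …, n−1. Here n = 7:
k=0: 2 − 2cos(0) = 0.0; k=1: 2 − 2cos(π/7) = 0.1981; k=2: 2 − 2cos(2π/7) = 0.753; k=3: 2 − 2cos(3π/7) = 1.555; k=4: 2 − 2cos(4π/7) = 2.445; k=5: 2 − 2cos(5π/7) = 3.247; k=6: 2 − 2cos(6π/7) = 3.8019.
Laplacian eigenvalues (increasing order): [0.0, 0.1981, 0.753, 1.555, 2.445, 3.247, 3.8019]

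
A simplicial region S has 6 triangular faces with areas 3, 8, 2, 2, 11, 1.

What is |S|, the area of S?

3 + 8 + 2 + 2 + 11 + 1 = 27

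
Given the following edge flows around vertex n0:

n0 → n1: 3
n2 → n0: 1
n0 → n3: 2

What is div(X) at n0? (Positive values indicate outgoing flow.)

Divergence = sum of outgoing flows = 3 + (-1) + 2 = 4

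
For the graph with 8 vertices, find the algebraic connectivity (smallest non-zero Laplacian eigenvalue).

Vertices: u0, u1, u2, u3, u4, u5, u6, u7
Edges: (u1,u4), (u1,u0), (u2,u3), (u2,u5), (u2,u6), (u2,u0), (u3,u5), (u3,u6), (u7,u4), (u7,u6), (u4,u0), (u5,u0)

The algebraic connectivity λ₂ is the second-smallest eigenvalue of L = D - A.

Degrees: deg(u0) = 4, deg(u1) = 2, deg(u2) = 4, deg(u3) = 3, deg(u4) = 3, deg(u5) = 3, deg(u6) = 3, deg(u7) = 2.
L = D − A with rows/columns ordered (u0, u1, u2, u3, u4, u5, u6, u7):
  [ 4, -1, -1,  0, -1, -1,  0,  0]
  [-1,  2,  0,  0, -1,  0,  0,  0]
  [-1,  0,  4, -1,  0, -1, -1,  0]
  [ 0,  0, -1,  3,  0, -1, -1,  0]
  [-1, -1,  0,  0,  3,  0,  0, -1]
  [-1,  0, -1, -1,  0,  3,  0,  0]
  [ 0,  0, -1, -1,  0,  0,  3, -1]
  [ 0,  0,  0,  0, -1,  0, -1,  2]
Characteristic polynomial: det(λI − L) = λ(λ − 1)(λ² − 7λ + 8)(λ − 3)(λ − 4)²(λ − 5).
Roots: λ = 0; (λ − 1) = 0 ⇒ λ = 1; (λ² − 7λ + 8) = 0 ⇒ λ = (7 ± √17)/2 ≈ 1.4384, 5.5616; (λ − 3) = 0 ⇒ λ = 3; (λ − 4) = 0 ⇒ λ = 4 (multiplicity 2); (λ − 5) = 0 ⇒ λ = 5.
(Check: the roots sum (with multiplicity) to 24, matching trace L = Σdeg = 2·12 = 24.)
Laplacian eigenvalues: [0.0, 1.0, 1.4384, 3.0, 4.0, 4.0, 5.0, 5.5616]. Algebraic connectivity (smallest non-zero eigenvalue) = 1.0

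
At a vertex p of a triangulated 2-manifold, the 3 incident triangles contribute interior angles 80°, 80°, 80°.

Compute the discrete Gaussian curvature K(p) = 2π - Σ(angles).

Sum of angles = 240°. K = 360° - 240° = 120° = 2π/3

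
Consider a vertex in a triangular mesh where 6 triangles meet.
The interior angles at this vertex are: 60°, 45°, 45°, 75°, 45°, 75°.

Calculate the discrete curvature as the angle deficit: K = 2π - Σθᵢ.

Sum of angles = 345°. K = 360° - 345° = 15°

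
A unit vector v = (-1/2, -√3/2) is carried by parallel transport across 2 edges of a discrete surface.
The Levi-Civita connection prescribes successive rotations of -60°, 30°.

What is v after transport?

Total rotation: (-60°) + 30° = -30°. Final vector: (-0.8660, -0.5000)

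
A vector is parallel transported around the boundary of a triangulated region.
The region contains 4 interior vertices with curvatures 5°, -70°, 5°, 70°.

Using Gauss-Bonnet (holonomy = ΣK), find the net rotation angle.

Holonomy = total enclosed curvature = 5° + (-70°) + 5° + 70° = 10°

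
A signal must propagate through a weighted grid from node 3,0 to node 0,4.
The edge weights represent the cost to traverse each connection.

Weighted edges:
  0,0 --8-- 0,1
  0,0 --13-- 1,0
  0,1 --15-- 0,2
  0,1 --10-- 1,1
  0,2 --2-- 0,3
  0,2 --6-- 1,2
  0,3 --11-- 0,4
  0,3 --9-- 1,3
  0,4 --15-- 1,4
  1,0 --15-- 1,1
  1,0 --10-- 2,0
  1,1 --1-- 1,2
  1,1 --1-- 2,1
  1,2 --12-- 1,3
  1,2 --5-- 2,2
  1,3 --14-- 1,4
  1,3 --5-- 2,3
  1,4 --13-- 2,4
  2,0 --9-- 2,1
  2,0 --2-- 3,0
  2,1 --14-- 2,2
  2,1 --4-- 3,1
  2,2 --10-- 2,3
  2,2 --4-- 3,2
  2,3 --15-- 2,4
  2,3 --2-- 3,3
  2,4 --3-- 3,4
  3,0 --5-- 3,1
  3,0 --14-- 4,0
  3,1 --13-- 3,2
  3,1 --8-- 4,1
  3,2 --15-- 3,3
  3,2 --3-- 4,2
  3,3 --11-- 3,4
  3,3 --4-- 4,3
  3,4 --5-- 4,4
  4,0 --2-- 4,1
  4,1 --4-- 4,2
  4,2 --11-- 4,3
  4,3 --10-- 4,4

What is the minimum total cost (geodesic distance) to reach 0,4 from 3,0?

Shortest path: 3,0 → 3,1 → 2,1 → 1,1 → 1,2 → 0,2 → 0,3 → 0,4, total weight = 30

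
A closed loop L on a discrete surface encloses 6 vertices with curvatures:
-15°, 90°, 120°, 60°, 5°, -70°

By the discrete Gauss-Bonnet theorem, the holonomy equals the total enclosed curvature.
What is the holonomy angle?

Holonomy = total enclosed curvature = (-15°) + 90° + 120° + 60° + 5° + (-70°) = 190°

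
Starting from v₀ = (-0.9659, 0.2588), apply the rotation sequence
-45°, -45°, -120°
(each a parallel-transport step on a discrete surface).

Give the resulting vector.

Total rotation: (-45°) + (-45°) + (-120°) = -210° ≡ 150° (mod 360°). Final vector: (0.7071, -0.7071)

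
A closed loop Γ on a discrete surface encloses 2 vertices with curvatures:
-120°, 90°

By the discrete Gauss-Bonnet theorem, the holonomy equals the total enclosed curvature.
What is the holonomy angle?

Holonomy = total enclosed curvature = (-120°) + 90° = -30°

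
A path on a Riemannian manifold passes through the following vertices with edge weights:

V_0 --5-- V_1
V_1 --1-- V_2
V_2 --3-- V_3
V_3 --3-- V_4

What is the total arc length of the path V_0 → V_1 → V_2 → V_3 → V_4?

Arc length = 5 + 1 + 3 + 3 = 12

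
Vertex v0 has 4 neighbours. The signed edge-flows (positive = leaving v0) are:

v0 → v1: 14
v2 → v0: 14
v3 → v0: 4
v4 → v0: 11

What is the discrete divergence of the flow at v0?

Divergence = sum of outgoing flows = 14 + (-14) + (-4) + (-11) = -15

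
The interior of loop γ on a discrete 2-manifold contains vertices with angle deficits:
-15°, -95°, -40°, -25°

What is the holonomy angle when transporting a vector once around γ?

Holonomy = total enclosed curvature = (-15°) + (-95°) + (-40°) + (-25°) = -175°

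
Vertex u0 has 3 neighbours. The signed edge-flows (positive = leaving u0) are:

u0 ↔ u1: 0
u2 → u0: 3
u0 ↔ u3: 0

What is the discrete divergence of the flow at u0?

Divergence = sum of outgoing flows = 0 + (-3) + 0 = -3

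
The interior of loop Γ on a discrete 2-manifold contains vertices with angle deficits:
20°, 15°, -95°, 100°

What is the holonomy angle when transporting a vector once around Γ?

Holonomy = total enclosed curvature = 20° + 15° + (-95°) + 100° = 40°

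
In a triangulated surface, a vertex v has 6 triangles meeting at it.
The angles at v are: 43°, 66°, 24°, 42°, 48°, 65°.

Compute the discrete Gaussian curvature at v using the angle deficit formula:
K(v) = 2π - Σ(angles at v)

Sum of angles = 288°. K = 360° - 288° = 72° = 2π/5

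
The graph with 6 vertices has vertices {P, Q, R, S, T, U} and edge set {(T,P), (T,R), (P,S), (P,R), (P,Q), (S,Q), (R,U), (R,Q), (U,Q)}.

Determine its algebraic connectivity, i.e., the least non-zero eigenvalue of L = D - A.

Degrees: deg(P) = 4, deg(Q) = 4, deg(R) = 4, deg(S) = 2, deg(T) = 2, deg(U) = 2.
L = D − A with rows/columns ordered (P, Q, R, S, T, U):
  [ 4, -1, -1, -1, -1,  0]
  [-1,  4, -1, -1,  0, -1]
  [-1, -1,  4,  0, -1, -1]
  [-1, -1,  0,  2,  0,  0]
  [-1,  0, -1,  0,  2,  0]
  [ 0, -1, -1,  0,  0,  2]
Characteristic polynomial: det(λI − L) = λ(λ² − 7λ + 9)²(λ − 4).
Roots: λ = 0; (λ² − 7λ + 9) = 0 ⇒ λ = (7 ± √13)/2 ≈ 1.6972, 5.3028 (multiplicity 2); (λ − 4) = 0 ⇒ λ = 4.
(Check: the roots sum (with multiplicity) to 18, matching trace L = Σdeg = 2·9 = 18.)
Laplacian eigenvalues: [0.0, 1.6972, 1.6972, 4.0, 5.3028, 5.3028]. Algebraic connectivity (smallest non-zero eigenvalue) = 1.6972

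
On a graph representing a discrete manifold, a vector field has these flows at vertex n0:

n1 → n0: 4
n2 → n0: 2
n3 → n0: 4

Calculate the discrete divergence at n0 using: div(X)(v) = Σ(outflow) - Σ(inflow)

Divergence = sum of outgoing flows = (-4) + (-2) + (-4) = -10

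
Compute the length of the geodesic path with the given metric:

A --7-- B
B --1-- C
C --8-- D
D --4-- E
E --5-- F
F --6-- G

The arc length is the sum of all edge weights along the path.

Arc length = 7 + 1 + 8 + 4 + 5 + 6 = 31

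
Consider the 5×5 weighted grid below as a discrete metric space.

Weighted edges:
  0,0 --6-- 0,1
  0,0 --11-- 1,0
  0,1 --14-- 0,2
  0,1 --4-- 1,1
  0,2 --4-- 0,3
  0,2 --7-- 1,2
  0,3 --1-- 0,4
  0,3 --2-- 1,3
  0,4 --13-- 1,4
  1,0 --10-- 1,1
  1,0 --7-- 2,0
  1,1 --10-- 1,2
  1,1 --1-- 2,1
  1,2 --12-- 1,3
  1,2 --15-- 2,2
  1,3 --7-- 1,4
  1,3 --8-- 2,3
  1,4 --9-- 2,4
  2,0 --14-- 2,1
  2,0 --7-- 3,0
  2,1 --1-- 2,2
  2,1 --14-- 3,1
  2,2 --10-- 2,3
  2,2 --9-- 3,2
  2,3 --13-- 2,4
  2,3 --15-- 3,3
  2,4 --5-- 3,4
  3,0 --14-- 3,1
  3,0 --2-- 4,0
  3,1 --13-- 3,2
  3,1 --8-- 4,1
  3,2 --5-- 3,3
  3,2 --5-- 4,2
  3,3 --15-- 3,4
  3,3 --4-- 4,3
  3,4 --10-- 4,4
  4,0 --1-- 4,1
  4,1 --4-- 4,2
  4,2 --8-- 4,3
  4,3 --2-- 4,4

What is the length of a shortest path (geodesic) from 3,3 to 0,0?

Shortest path: 3,3 → 3,2 → 2,2 → 2,1 → 1,1 → 0,1 → 0,0, total weight = 26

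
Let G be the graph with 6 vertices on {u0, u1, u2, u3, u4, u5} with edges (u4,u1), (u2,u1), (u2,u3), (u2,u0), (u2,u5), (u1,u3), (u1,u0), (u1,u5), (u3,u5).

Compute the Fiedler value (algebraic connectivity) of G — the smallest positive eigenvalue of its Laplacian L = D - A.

Degrees: deg(u0) = 2, deg(u1) = 5, deg(u2) = 4, deg(u3) = 3, deg(u4) = 1, deg(u5) = 3.
L = D − A with rows/columns ordered (u0, u1, u2, u3, u4, u5):
  [ 2, -1, -1,  0,  0,  0]
  [-1,  5, -1, -1, -1, -1]
  [-1, -1,  4, -1,  0, -1]
  [ 0, -1, -1,  3,  0, -1]
  [ 0, -1,  0,  0,  1,  0]
  [ 0, -1, -1, -1,  0,  3]
Characteristic polynomial: det(λI − L) = λ(λ − 1)(λ − 2)(λ − 4)(λ − 5)(λ − 6).
Roots: λ = 0; (λ − 1) = 0 ⇒ λ = 1; (λ − 2) = 0 ⇒ λ = 2; (λ − 4) = 0 ⇒ λ = 4; (λ − 5) = 0 ⇒ λ = 5; (λ − 6) = 0 ⇒ λ = 6.
(Check: the roots sum (with multiplicity) to 18, matching trace L = Σdeg = 2·9 = 18.)
Laplacian eigenvalues: [0.0, 1.0, 2.0, 4.0, 5.0, 6.0]. Algebraic connectivity (smallest non-zero eigenvalue) = 1.0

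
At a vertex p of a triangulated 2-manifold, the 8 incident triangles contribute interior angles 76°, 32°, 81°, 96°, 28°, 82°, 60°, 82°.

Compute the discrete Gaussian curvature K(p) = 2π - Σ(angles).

Sum of angles = 537°. K = 360° - 537° = -177° = -59π/60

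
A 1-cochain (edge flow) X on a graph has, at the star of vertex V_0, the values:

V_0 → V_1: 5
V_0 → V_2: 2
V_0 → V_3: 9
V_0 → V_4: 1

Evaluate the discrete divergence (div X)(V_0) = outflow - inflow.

Divergence = sum of outgoing flows = 5 + 2 + 9 + 1 = 17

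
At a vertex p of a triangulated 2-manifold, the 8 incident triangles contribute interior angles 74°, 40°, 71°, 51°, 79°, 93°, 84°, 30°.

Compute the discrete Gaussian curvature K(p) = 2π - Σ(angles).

Sum of angles = 522°. K = 360° - 522° = -162° = -9π/10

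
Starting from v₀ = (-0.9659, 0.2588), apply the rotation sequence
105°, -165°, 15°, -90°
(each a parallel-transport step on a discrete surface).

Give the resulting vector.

Total rotation: 105° + (-165°) + 15° + (-90°) = -135°. Final vector: (0.8660, 0.5000)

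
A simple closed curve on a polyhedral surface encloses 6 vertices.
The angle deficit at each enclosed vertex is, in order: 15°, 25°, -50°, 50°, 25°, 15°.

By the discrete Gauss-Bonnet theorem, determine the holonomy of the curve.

Holonomy = total enclosed curvature = 15° + 25° + (-50°) + 50° + 25° + 15° = 80°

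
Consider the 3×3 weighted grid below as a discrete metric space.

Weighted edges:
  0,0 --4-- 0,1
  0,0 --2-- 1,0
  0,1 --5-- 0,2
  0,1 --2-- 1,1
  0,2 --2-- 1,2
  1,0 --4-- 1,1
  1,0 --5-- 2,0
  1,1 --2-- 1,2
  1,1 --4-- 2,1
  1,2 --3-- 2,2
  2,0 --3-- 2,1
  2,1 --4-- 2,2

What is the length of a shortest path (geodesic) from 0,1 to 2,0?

Shortest path: 0,1 → 1,1 → 2,1 → 2,0, total weight = 9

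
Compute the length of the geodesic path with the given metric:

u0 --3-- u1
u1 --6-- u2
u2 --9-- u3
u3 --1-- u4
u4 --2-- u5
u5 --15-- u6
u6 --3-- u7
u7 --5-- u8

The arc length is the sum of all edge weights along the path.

Arc length = 3 + 6 + 9 + 1 + 2 + 15 + 3 + 5 = 44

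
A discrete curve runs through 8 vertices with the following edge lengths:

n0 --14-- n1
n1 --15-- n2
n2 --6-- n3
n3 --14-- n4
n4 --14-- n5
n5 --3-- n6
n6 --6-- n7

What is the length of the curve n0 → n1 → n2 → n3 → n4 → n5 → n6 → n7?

Arc length = 14 + 15 + 6 + 14 + 14 + 3 + 6 = 72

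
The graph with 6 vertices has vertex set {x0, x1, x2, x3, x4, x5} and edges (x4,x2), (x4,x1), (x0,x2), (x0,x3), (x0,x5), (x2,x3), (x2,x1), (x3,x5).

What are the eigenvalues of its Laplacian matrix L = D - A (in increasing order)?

Degrees: deg(x0) = 3, deg(x1) = 2, deg(x2) = 4, deg(x3) = 3, deg(x4) = 2, deg(x5) = 2.
L = D − A with rows/columns ordered (x0, x1, x2, x3, x4, x5):
  [ 3,  0, -1, -1,  0, -1]
  [ 0,  2, -1,  0, -1,  0]
  [-1, -1,  4, -1, -1,  0]
  [-1,  0, -1,  3,  0, -1]
  [ 0, -1, -1,  0,  2,  0]
  [-1,  0,  0, -1,  0,  2]
Characteristic polynomial: det(λI − L) = λ(λ² − 6λ + 4)(λ − 3)²(λ − 4).
Roots: λ = 0; (λ² − 6λ + 4) = 0 ⇒ λ = 3 ± √5 ≈ 0.7639, 5.2361; (λ − 3) = 0 ⇒ λ = 3 (multiplicity 2); (λ − 4) = 0 ⇒ λ = 4.
(Check: the roots sum (with multiplicity) to 16, matching trace L = Σdeg = 2·8 = 16.)
Laplacian eigenvalues (increasing order): [0.0, 0.7639, 3.0, 3.0, 4.0, 5.2361]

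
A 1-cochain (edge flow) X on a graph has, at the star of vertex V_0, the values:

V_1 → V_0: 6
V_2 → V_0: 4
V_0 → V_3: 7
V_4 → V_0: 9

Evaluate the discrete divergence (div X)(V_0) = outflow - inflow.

Divergence = sum of outgoing flows = (-6) + (-4) + 7 + (-9) = -12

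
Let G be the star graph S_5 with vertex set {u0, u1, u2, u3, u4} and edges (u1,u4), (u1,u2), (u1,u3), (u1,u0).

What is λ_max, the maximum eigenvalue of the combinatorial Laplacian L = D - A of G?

The star S_5 is the complete bipartite graph K_{1,4} (one hub of degree 4, 4 leaves of degree 1). The Laplacian spectrum of K_{p,q} is 0, p (multiplicity q−1), q (multiplicity p−1), p+q. With p = 1, q = 4: 0 once, 1 with multiplicity 3, and 5 once. (Check: trace L = sum of degrees = 8 = 3·1 + 5.)
Laplacian eigenvalues: [0.0, 1.0, 1.0, 1.0, 5.0]. Largest eigenvalue (spectral radius) = 5.0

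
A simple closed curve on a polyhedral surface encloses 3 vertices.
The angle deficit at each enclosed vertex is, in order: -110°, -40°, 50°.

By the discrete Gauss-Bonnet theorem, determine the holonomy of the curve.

Holonomy = total enclosed curvature = (-110°) + (-40°) + 50° = -100°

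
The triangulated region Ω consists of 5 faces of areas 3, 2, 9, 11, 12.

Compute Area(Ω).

3 + 2 + 9 + 11 + 12 = 37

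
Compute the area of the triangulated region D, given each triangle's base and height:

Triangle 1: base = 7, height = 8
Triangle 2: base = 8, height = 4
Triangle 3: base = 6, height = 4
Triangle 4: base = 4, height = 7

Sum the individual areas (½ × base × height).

(1/2)×7×8 + (1/2)×8×4 + (1/2)×6×4 + (1/2)×4×7 = 70.0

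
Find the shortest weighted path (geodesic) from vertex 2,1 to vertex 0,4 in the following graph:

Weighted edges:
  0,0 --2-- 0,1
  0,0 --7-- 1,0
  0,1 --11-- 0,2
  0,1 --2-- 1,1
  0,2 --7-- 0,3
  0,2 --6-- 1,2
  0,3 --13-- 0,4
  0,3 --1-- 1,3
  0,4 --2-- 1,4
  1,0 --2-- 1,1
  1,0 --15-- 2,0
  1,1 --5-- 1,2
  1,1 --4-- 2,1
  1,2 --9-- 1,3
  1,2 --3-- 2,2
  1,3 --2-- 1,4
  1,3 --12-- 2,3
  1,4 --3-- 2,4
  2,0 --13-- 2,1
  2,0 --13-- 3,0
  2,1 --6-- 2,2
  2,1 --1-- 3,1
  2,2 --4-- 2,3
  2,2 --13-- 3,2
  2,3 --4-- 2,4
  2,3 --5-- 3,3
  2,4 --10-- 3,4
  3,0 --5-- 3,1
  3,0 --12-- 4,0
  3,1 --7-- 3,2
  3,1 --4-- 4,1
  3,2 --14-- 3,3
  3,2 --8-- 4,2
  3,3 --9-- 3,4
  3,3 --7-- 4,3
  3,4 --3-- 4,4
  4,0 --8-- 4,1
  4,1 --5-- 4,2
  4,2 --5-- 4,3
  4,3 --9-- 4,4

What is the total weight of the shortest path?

Shortest path: 2,1 → 2,2 → 2,3 → 2,4 → 1,4 → 0,4, total weight = 19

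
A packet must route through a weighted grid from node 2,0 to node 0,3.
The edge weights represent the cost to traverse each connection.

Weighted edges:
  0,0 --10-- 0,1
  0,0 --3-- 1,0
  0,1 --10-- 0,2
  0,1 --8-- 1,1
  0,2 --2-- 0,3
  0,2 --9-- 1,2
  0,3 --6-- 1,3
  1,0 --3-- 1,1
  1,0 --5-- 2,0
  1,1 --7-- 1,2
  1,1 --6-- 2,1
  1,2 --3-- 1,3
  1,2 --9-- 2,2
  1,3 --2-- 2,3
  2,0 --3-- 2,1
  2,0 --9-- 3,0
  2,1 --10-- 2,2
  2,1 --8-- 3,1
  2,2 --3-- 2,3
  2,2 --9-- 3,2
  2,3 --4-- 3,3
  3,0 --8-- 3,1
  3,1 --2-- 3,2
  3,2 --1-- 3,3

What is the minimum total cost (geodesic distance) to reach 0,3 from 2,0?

Shortest path: 2,0 → 1,0 → 1,1 → 1,2 → 1,3 → 0,3, total weight = 24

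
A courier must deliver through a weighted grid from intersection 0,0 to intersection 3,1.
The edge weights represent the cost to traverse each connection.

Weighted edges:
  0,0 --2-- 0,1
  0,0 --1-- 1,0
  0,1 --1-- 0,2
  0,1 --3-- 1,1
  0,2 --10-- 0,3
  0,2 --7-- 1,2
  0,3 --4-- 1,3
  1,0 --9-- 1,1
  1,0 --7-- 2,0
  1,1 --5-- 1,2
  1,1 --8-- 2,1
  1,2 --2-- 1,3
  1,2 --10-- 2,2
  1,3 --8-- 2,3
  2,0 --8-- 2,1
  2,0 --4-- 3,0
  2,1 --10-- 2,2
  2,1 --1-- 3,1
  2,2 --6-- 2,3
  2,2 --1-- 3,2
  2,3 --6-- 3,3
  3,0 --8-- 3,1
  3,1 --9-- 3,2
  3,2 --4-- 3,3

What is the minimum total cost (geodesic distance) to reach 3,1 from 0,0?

Shortest path: 0,0 → 0,1 → 1,1 → 2,1 → 3,1, total weight = 14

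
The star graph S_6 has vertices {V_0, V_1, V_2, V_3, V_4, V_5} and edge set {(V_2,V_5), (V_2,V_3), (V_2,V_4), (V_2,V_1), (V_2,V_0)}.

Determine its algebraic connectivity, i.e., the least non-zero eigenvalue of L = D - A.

The star S_6 is the complete bipartite graph K_{1,5} (one hub of degree 5, 5 leaves of degree 1). The Laplacian spectrum of K_{p,q} is 0, p (multiplicity q−1), q (multiplicity p−1), p+q. With p = 1, q = 5: 0 once, 1 with multiplicity 4, and 6 once. (Check: trace L = sum of degrees = 10 = 4·1 + 6.)
Laplacian eigenvalues: [0.0, 1.0, 1.0, 1.0, 1.0, 6.0]. Algebraic connectivity (smallest non-zero eigenvalue) = 1.0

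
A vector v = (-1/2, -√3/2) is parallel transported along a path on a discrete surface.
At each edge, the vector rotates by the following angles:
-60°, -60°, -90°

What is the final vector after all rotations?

Total rotation: (-60°) + (-60°) + (-90°) = -210° ≡ 150° (mod 360°). Final vector: (0.8660, 0.5000)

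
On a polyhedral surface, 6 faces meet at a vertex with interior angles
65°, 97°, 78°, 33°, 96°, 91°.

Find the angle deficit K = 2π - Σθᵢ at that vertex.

Sum of angles = 460°. K = 360° - 460° = -100° = -5π/9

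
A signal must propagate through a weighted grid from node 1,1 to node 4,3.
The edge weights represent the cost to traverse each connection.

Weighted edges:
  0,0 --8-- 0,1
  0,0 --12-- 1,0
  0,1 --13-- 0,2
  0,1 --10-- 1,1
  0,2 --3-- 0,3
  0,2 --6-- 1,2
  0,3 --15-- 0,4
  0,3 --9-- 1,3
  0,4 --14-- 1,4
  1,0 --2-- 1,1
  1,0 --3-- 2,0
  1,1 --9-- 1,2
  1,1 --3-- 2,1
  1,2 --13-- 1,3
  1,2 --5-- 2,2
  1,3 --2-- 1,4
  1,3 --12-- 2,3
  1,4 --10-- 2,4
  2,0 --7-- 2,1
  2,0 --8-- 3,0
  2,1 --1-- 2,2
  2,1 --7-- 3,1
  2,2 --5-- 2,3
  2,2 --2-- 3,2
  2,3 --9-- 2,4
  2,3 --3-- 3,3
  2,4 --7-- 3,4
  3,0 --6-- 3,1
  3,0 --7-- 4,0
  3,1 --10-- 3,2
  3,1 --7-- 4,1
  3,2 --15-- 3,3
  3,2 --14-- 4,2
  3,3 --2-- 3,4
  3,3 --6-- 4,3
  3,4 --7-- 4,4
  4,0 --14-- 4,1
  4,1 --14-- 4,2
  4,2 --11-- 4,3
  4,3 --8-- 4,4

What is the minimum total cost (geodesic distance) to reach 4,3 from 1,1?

Shortest path: 1,1 → 2,1 → 2,2 → 2,3 → 3,3 → 4,3, total weight = 18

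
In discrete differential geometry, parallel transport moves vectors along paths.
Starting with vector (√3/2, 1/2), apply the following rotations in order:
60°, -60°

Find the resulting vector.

Total rotation: 60° + (-60°) = 0°. Final vector: (0.8660, 0.5000)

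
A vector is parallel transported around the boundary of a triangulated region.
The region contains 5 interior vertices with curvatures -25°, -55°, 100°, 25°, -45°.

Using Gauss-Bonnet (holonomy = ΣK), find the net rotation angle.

Holonomy = total enclosed curvature = (-25°) + (-55°) + 100° + 25° + (-45°) = 0°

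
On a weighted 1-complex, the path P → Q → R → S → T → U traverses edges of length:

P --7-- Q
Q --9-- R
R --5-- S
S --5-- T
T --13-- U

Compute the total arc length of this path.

Arc length = 7 + 9 + 5 + 5 + 13 = 39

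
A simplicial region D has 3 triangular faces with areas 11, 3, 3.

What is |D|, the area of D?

11 + 3 + 3 = 17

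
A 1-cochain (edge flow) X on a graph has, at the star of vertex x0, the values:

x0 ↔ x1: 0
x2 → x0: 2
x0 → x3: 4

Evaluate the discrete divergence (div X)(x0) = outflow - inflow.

Divergence = sum of outgoing flows = 0 + (-2) + 4 = 2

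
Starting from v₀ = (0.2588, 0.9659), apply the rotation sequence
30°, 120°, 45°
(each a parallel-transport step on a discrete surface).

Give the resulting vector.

Total rotation: 30° + 120° + 45° = 195° ≡ -165° (mod 360°). Final vector: (0, -1)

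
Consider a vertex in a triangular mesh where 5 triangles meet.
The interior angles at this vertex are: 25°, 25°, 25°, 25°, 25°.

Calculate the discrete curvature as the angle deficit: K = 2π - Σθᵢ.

Sum of angles = 125°. K = 360° - 125° = 235°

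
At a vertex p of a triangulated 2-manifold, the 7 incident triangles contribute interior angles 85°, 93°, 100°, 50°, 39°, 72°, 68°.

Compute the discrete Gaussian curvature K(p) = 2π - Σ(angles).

Sum of angles = 507°. K = 360° - 507° = -147° = -49π/60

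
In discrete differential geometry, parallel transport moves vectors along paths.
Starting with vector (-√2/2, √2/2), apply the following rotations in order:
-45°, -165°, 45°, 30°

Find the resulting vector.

Total rotation: (-45°) + (-165°) + 45° + 30° = -135°. Final vector: (1, 0)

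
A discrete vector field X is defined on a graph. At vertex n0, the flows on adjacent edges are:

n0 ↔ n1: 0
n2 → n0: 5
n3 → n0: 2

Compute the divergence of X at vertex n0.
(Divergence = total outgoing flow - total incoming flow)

Divergence = sum of outgoing flows = 0 + (-5) + (-2) = -7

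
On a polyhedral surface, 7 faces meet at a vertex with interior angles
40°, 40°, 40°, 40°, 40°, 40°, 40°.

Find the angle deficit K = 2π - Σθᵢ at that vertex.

Sum of angles = 280°. K = 360° - 280° = 80°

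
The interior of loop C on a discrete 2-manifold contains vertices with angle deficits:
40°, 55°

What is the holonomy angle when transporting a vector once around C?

Holonomy = total enclosed curvature = 40° + 55° = 95°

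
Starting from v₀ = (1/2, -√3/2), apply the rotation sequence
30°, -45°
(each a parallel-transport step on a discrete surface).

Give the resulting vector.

Total rotation: 30° + (-45°) = -15°. Final vector: (0.2588, -0.9659)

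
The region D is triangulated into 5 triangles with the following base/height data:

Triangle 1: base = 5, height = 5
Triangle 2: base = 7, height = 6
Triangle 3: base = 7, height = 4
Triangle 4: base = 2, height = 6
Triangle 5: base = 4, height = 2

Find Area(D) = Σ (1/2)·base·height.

(1/2)×5×5 + (1/2)×7×6 + (1/2)×7×4 + (1/2)×2×6 + (1/2)×4×2 = 57.5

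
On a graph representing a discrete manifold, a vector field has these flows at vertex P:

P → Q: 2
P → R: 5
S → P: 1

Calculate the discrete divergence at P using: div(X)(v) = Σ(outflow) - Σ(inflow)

Divergence = sum of outgoing flows = 2 + 5 + (-1) = 6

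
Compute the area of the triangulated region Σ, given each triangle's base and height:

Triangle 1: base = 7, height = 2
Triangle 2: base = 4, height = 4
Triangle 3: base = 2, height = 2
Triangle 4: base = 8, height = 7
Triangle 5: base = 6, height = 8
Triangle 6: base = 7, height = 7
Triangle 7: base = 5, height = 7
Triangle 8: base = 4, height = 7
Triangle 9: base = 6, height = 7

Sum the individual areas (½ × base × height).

(1/2)×7×2 + (1/2)×4×4 + (1/2)×2×2 + (1/2)×8×7 + (1/2)×6×8 + (1/2)×7×7 + (1/2)×5×7 + (1/2)×4×7 + (1/2)×6×7 = 146.0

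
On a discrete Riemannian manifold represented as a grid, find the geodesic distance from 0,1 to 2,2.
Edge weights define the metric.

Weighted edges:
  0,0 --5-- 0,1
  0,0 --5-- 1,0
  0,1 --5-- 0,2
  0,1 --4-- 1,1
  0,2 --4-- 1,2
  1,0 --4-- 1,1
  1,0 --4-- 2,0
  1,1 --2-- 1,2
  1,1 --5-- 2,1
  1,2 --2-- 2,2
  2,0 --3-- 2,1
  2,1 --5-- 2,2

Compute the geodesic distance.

Shortest path: 0,1 → 1,1 → 1,2 → 2,2, total weight = 8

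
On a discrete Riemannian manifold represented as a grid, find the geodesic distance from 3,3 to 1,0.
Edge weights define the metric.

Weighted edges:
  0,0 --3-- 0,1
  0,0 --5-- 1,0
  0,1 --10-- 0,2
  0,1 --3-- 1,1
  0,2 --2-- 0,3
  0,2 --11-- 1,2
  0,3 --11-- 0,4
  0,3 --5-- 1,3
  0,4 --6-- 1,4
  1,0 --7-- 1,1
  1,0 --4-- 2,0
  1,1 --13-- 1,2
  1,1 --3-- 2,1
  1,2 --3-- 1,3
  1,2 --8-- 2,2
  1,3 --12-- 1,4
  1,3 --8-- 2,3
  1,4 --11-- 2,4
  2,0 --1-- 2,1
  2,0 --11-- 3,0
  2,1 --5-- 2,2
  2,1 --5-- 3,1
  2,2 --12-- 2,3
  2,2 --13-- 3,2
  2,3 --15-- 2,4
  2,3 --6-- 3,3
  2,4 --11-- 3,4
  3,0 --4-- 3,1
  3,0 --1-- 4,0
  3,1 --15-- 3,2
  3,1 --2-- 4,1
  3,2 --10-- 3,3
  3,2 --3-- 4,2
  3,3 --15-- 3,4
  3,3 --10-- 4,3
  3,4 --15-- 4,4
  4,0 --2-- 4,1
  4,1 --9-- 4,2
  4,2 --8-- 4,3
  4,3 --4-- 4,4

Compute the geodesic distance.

Shortest path: 3,3 → 2,3 → 2,2 → 2,1 → 2,0 → 1,0, total weight = 28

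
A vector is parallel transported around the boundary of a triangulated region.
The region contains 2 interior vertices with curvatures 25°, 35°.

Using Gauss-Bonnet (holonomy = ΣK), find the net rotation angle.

Holonomy = total enclosed curvature = 25° + 35° = 60°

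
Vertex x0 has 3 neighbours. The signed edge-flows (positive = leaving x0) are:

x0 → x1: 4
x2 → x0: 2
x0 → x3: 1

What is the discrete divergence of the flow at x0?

Divergence = sum of outgoing flows = 4 + (-2) + 1 = 3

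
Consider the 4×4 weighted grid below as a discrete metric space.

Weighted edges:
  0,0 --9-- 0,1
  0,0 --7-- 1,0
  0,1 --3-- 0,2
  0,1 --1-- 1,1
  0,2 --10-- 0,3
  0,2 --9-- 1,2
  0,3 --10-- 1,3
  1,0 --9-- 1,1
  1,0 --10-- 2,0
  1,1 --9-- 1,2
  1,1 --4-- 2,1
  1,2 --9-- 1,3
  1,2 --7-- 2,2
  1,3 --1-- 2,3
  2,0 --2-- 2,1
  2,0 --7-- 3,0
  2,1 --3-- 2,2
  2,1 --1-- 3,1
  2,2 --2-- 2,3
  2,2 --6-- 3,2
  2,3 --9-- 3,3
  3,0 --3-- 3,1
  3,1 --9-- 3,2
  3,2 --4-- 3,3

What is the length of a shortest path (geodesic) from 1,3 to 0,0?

Shortest path: 1,3 → 2,3 → 2,2 → 2,1 → 1,1 → 0,1 → 0,0, total weight = 20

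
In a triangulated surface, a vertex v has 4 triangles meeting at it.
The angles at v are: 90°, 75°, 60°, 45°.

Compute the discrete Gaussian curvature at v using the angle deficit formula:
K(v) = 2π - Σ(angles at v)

Sum of angles = 270°. K = 360° - 270° = 90° = π/2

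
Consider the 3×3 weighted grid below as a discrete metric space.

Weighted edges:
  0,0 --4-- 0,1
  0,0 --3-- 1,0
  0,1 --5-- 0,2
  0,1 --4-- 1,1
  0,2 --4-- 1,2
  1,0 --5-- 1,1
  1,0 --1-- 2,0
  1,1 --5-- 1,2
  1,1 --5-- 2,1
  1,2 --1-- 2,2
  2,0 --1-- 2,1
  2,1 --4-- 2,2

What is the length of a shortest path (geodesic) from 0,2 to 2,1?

Shortest path: 0,2 → 1,2 → 2,2 → 2,1, total weight = 9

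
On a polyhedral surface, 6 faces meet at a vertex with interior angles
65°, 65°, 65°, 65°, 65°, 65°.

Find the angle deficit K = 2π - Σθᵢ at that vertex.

Sum of angles = 390°. K = 360° - 390° = -30°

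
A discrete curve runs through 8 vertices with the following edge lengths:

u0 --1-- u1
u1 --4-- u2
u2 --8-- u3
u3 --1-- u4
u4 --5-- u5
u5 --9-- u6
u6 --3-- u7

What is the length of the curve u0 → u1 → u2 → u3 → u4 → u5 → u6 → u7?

Arc length = 1 + 4 + 8 + 1 + 5 + 9 + 3 = 31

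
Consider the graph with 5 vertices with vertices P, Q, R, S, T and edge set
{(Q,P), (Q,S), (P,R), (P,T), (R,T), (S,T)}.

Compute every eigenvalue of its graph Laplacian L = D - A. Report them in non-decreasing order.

Degrees: deg(P) = 3, deg(Q) = 2, deg(R) = 2, deg(S) = 2, deg(T) = 3.
L = D − A with rows/columns ordered (P, Q, R, S, T):
  [ 3, -1, -1,  0, -1]
  [-1,  2,  0, -1,  0]
  [-1,  0,  2,  0, -1]
  [ 0, -1,  0,  2, -1]
  [-1,  0, -1, -1,  3]
Characteristic polynomial: det(λI − L) = λ(λ² − 5λ + 5)(λ² − 7λ + 11).
Roots: λ = 0; (λ² − 5λ + 5) = 0 ⇒ λ = (5 ± √5)/2 ≈ 1.382, 3.618; (λ² − 7λ + 11) = 0 ⇒ λ = (7 ± √5)/2 ≈ 2.382, 4.618.
(Check: the roots sum (with multiplicity) to 12, matching trace L = Σdeg = 2·6 = 12.)
Laplacian eigenvalues (increasing order): [0.0, 1.382, 2.382, 3.618, 4.618]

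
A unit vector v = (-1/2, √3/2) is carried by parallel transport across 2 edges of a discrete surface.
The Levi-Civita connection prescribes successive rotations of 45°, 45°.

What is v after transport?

Total rotation: 45° + 45° = 90°. Final vector: (-0.8660, -0.5000)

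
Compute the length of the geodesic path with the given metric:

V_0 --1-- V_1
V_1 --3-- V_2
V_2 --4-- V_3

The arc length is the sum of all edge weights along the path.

Arc length = 1 + 3 + 4 = 8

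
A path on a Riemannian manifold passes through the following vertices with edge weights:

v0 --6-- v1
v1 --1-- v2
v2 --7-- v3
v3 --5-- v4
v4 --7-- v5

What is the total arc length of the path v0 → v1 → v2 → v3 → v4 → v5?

Arc length = 6 + 1 + 7 + 5 + 7 = 26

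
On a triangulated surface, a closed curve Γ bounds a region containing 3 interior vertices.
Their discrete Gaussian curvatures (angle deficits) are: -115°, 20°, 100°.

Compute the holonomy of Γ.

Holonomy = total enclosed curvature = (-115°) + 20° + 100° = 5°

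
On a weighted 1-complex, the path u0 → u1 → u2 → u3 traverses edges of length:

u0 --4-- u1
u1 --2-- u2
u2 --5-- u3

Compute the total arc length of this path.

Arc length = 4 + 2 + 5 = 11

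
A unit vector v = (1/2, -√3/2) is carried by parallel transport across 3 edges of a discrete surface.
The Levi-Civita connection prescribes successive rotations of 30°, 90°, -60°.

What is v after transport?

Total rotation: 30° + 90° + (-60°) = 60°. Final vector: (1, 0)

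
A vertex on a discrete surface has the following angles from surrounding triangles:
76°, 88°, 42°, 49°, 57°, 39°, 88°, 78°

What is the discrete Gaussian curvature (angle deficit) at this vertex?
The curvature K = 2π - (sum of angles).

Sum of angles = 517°. K = 360° - 517° = -157° = -157π/180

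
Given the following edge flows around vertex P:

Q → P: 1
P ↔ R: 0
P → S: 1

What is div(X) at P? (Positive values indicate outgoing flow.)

Divergence = sum of outgoing flows = (-1) + 0 + 1 = 0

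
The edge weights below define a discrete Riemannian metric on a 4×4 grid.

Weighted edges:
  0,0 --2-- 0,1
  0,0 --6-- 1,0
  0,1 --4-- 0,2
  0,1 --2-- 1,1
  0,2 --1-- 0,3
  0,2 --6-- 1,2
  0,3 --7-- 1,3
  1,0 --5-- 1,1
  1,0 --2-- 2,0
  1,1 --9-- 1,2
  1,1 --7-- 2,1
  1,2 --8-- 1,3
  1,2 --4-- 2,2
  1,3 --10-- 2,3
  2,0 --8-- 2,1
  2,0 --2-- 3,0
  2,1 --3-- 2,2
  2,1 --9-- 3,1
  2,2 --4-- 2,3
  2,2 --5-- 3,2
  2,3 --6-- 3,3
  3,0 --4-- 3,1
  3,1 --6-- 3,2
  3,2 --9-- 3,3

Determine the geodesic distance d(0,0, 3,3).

Shortest path: 0,0 → 0,1 → 1,1 → 2,1 → 2,2 → 2,3 → 3,3, total weight = 24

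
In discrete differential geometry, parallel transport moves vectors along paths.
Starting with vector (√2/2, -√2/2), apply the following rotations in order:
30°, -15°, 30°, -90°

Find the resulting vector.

Total rotation: 30° + (-15°) + 30° + (-90°) = -45°. Final vector: (0, -1)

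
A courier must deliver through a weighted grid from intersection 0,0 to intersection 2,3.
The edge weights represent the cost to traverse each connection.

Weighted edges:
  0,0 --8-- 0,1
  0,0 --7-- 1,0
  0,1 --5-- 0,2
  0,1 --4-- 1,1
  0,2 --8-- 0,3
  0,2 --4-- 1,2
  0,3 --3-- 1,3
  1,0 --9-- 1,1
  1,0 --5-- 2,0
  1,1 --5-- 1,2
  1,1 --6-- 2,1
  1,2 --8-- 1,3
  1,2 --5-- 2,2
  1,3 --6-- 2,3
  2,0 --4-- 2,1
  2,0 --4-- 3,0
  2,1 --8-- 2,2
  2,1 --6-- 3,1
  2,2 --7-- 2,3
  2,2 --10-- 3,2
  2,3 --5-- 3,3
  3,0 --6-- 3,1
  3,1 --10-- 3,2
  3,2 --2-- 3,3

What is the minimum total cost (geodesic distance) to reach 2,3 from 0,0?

Shortest path: 0,0 → 0,1 → 1,1 → 1,2 → 2,2 → 2,3, total weight = 29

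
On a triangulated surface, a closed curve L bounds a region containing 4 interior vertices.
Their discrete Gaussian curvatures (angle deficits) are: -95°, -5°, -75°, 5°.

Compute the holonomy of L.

Holonomy = total enclosed curvature = (-95°) + (-5°) + (-75°) + 5° = -170°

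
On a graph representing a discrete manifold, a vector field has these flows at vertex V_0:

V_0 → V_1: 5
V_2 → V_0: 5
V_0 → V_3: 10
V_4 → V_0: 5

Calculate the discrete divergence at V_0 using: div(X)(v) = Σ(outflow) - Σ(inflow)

Divergence = sum of outgoing flows = 5 + (-5) + 10 + (-5) = 5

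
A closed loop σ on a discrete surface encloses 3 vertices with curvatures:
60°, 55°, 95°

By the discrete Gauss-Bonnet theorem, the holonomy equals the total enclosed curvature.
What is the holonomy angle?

Holonomy = total enclosed curvature = 60° + 55° + 95° = 210°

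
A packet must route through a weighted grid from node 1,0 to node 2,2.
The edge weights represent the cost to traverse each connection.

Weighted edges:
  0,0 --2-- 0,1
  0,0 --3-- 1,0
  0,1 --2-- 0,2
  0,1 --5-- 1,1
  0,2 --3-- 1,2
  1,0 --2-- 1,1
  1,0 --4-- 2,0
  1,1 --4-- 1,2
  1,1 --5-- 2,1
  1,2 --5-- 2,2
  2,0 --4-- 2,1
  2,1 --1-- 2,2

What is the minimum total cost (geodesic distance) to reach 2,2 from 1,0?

Shortest path: 1,0 → 1,1 → 2,1 → 2,2, total weight = 8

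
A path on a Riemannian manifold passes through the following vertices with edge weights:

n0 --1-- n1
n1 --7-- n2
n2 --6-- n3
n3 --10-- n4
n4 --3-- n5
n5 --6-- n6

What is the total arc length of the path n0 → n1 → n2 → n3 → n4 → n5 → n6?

Arc length = 1 + 7 + 6 + 10 + 3 + 6 = 33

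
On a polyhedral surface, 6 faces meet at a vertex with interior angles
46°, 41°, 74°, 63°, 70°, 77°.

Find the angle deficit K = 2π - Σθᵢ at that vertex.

Sum of angles = 371°. K = 360° - 371° = -11° = -11π/180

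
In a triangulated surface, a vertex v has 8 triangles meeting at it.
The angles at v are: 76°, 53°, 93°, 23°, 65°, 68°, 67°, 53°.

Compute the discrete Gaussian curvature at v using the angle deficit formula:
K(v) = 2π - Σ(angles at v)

Sum of angles = 498°. K = 360° - 498° = -138° = -23π/30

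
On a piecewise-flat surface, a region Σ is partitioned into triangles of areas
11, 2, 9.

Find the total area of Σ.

11 + 2 + 9 = 22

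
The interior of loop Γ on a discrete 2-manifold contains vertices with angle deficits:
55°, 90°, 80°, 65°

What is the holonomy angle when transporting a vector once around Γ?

Holonomy = total enclosed curvature = 55° + 90° + 80° + 65° = 290°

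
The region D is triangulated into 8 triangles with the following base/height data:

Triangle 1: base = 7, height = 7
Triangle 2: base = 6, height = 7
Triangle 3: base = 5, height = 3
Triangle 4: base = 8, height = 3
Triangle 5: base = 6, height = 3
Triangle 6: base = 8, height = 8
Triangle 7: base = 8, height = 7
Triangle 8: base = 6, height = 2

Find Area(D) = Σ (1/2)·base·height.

(1/2)×7×7 + (1/2)×6×7 + (1/2)×5×3 + (1/2)×8×3 + (1/2)×6×3 + (1/2)×8×8 + (1/2)×8×7 + (1/2)×6×2 = 140.0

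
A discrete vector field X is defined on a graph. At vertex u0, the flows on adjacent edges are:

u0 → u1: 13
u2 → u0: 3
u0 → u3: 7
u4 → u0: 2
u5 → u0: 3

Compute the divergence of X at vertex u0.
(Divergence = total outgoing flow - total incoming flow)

Divergence = sum of outgoing flows = 13 + (-3) + 7 + (-2) + (-3) = 12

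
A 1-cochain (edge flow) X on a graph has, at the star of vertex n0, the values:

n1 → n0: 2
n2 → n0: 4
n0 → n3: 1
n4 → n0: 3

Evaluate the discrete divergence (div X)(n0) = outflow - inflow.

Divergence = sum of outgoing flows = (-2) + (-4) + 1 + (-3) = -8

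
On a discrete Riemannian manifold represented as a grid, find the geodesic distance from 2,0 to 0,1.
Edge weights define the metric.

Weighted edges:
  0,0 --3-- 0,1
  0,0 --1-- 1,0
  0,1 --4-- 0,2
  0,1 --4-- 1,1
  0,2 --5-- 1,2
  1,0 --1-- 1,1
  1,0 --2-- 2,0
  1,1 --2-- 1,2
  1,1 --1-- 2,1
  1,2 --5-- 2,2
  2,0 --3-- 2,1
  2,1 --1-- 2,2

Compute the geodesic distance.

Shortest path: 2,0 → 1,0 → 0,0 → 0,1, total weight = 6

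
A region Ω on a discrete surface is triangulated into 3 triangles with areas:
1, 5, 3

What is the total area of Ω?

1 + 5 + 3 = 9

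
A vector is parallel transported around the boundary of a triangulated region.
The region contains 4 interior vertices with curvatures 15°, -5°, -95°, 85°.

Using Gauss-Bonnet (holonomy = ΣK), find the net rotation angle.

Holonomy = total enclosed curvature = 15° + (-5°) + (-95°) + 85° = 0°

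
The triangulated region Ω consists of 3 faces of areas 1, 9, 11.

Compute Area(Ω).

1 + 9 + 11 = 21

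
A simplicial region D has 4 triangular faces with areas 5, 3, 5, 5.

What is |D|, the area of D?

5 + 3 + 5 + 5 = 18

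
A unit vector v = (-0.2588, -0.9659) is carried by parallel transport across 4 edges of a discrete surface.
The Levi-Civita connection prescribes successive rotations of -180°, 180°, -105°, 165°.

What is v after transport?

Total rotation: (-180°) + 180° + (-105°) + 165° = 60°. Final vector: (0.7071, -0.7071)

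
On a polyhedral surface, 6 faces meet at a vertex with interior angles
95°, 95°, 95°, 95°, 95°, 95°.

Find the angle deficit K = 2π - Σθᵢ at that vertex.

Sum of angles = 570°. K = 360° - 570° = -210° = -7π/6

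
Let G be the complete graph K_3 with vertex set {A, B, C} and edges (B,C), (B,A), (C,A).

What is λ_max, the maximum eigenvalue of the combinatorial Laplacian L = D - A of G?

For the complete graph K_n, L = nI − J (J = all-ones matrix). J has eigenvalues n (once, eigenvector 𝟙) and 0 (multiplicity n−1), so L has eigenvalues 0 (once) and n (multiplicity n−1). Here n = 3: eigenvalue 0 once and 3 with multiplicity 2.
Laplacian eigenvalues: [0.0, 3.0, 3.0]. Largest eigenvalue (spectral radius) = 3.0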